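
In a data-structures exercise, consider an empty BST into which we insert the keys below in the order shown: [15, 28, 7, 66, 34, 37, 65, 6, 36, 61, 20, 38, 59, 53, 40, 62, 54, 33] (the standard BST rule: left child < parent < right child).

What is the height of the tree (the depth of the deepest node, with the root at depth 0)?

10

15: root
28: right child of 15 (depth 1)
7: left child of 15 (depth 1)
66: right child of 28 (depth 2)
34: left child of 66 (depth 3)
37: right child of 34 (depth 4)
65: right child of 37 (depth 5)
6: left child of 7 (depth 2)
36: left child of 37 (depth 5)
61: left child of 65 (depth 6)
20: left child of 28 (depth 2)
38: left child of 61 (depth 7)
59: right child of 38 (depth 8)
53: left child of 59 (depth 9)
40: left child of 53 (depth 10)
62: right child of 61 (depth 7)
54: right child of 53 (depth 10)
33: left child of 34 (depth 4)

The deepest node is 40 at depth 10.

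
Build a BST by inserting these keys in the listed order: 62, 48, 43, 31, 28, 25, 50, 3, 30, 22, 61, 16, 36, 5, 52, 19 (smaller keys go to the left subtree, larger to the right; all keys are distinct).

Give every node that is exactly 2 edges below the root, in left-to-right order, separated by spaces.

62: root
48: left child of 62 (depth 1)
43: left child of 48 (depth 2)
31: left child of 43 (depth 3)
28: left child of 31 (depth 4)
25: left child of 28 (depth 5)
50: right child of 48 (depth 2)
3: left child of 25 (depth 6)
30: right child of 28 (depth 5)
22: right child of 3 (depth 7)
61: right child of 50 (depth 3)
16: left child of 22 (depth 8)
36: right child of 31 (depth 4)
5: left child of 16 (depth 9)
52: left child of 61 (depth 4)
19: right child of 16 (depth 9)

43 50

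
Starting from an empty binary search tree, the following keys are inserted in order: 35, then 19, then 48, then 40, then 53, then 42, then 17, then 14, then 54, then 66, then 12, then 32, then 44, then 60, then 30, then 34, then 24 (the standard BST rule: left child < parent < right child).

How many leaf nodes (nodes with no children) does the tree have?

5

Insert 35: tree is empty, so 35 becomes the root.
Insert 19: 19 < 35 → go left. Place as left child of 35.
Insert 48: 48 > 35 → go right. Place as right child of 35.
Insert 40: 40 > 35 → go right; 40 < 48 → go left. Place as left child of 48.
Insert 53: 53 > 35 → go right; 53 > 48 → go right. Place as right child of 48.
Insert 42: 42 > 35 → go right; 42 < 48 → go left; 42 > 40 → go right. Place as right child of 40.
Insert 17: 17 < 35 → go left; 17 < 19 → go left. Place as left child of 19.
Insert 14: 14 < 35 → go left; 14 < 19 → go left; 14 < 17 → go left. Place as left child of 17.
Insert 54: 54 > 35 → go right; 54 > 48 → go right; 54 > 53 → go right. Place as right child of 53.
Insert 66: 66 > 35 → go right; 66 > 48 → go right; 66 > 53 → go right; 66 > 54 → go right. Place as right child of 54.
Insert 12: 12 < 35 → go left; 12 < 19 → go left; 12 < 17 → go left; 12 < 14 → go left. Place as left child of 14.
Insert 32: 32 < 35 → go left; 32 > 19 → go right. Place as right child of 19.
Insert 44: 44 > 35 → go right; 44 < 48 → go left; 44 > 40 → go right; 44 > 42 → go right. Place as right child of 42.
Insert 60: 60 > 35 → go right; 60 > 48 → go right; 60 > 53 → go right; 60 > 54 → go right; 60 < 66 → go left. Place as left child of 66.
Insert 30: 30 < 35 → go left; 30 > 19 → go right; 30 < 32 → go left. Place as left child of 32.
Insert 34: 34 < 35 → go left; 34 > 19 → go right; 34 > 32 → go right. Place as right child of 32.
Insert 24: 24 < 35 → go left; 24 > 19 → go right; 24 < 32 → go left; 24 < 30 → go left. Place as left child of 30.

Leaves: 12, 24, 34, 44, 60 — 5 in total.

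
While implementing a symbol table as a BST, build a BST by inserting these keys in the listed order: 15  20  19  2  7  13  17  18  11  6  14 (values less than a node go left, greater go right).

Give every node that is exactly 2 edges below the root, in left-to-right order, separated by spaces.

Resulting structure (node: left, right):
  15: L=2, R=20
  20: L=19, R=–
  19: L=17, R=–
  2: L=–, R=7
  7: L=6, R=13
  13: L=11, R=14
  17: L=–, R=18
  18: L=–, R=–
  11: L=–, R=–
  6: L=–, R=–
  14: L=–, R=–

7 19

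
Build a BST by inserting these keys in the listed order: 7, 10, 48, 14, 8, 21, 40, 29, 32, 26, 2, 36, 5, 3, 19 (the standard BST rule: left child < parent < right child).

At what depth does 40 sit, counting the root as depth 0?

7: root
10: right child of 7 (depth 1)
48: right child of 10 (depth 2)
14: left child of 48 (depth 3)
8: left child of 10 (depth 2)
21: right child of 14 (depth 4)
40: right child of 21 (depth 5)
29: left child of 40 (depth 6)
32: right child of 29 (depth 7)
26: left child of 29 (depth 7)
2: left child of 7 (depth 1)
36: right child of 32 (depth 8)
5: right child of 2 (depth 2)
3: left child of 5 (depth 3)
19: left child of 21 (depth 5)

Path to 40: 7 → 10 → 48 → 14 → 21 → 40, which is 5 edges.

5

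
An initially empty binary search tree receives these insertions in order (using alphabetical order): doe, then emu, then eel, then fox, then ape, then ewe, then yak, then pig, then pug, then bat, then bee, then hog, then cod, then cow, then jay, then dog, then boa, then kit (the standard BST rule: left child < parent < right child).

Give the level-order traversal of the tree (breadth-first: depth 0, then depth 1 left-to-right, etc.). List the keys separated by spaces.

doe: root
emu: right child of doe (depth 1)
eel: left child of emu (depth 2)
fox: right child of emu (depth 2)
ape: left child of doe (depth 1)
ewe: left child of fox (depth 3)
yak: right child of fox (depth 3)
pig: left child of yak (depth 4)
pug: right child of pig (depth 5)
bat: right child of ape (depth 2)
bee: right child of bat (depth 3)
hog: left child of pig (depth 5)
cod: right child of bee (depth 4)
cow: right child of cod (depth 5)
jay: right child of hog (depth 6)
dog: left child of eel (depth 3)
boa: left child of cod (depth 5)
kit: right child of jay (depth 7)

doe ape emu bat eel fox bee dog ewe yak cod pig boa cow hog pug jay kit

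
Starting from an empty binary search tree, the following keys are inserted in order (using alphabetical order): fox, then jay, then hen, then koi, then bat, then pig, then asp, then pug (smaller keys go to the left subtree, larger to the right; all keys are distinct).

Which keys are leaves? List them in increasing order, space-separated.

Insert fox: tree is empty, so fox becomes the root.
Insert jay: jay > fox → go right. Place as right child of fox.
Insert hen: hen > fox → go right; hen < jay → go left. Place as left child of jay.
Insert koi: koi > fox → go right; koi > jay → go right. Place as right child of jay.
Insert bat: bat < fox → go left. Place as left child of fox.
Insert pig: pig > fox → go right; pig > jay → go right; pig > koi → go right. Place as right child of koi.
Insert asp: asp < fox → go left; asp < bat → go left. Place as left child of bat.
Insert pug: pug > fox → go right; pug > jay → go right; pug > koi → go right; pug > pig → go right. Place as right child of pig.

asp hen pug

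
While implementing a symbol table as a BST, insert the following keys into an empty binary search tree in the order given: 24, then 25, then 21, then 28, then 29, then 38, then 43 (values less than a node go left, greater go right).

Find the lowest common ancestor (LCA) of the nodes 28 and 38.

Insert 24: tree is empty, so 24 becomes the root.
Insert 25: 25 > 24 → go right. Place as right child of 24.
Insert 21: 21 < 24 → go left. Place as left child of 24.
Insert 28: 28 > 24 → go right; 28 > 25 → go right. Place as right child of 25.
Insert 29: 29 > 24 → go right; 29 > 25 → go right; 29 > 28 → go right. Place as right child of 28.
Insert 38: 38 > 24 → go right; 38 > 25 → go right; 38 > 28 → go right; 38 > 29 → go right. Place as right child of 29.
Insert 43: 43 > 24 → go right; 43 > 25 → go right; 43 > 28 → go right; 43 > 29 → go right; 43 > 38 → go right. Place as right child of 38.

Path to 28: 24 → 25 → 28
Path to 38: 24 → 25 → 28 → 29 → 38
28 lies on both paths and is an ancestor of the other node.

28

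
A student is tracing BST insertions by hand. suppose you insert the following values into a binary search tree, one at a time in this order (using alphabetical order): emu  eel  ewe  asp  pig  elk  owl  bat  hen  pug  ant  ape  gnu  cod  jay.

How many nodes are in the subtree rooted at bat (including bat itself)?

emu: root
eel: left child of emu (depth 1)
ewe: right child of emu (depth 1)
asp: left child of eel (depth 2)
pig: right child of ewe (depth 2)
elk: right child of eel (depth 2)
owl: left child of pig (depth 3)
bat: right child of asp (depth 3)
hen: left child of owl (depth 4)
pug: right child of pig (depth 3)
ant: left child of asp (depth 3)
ape: right child of ant (depth 4)
gnu: left child of hen (depth 5)
cod: right child of bat (depth 4)
jay: right child of hen (depth 5)

Subtree rooted at bat contains: bat, cod — 2 nodes.

2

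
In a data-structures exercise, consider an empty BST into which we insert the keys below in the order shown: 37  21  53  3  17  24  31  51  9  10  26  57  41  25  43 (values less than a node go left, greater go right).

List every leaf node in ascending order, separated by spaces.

10 25 43 57

37: root
21: left child of 37 (depth 1)
53: right child of 37 (depth 1)
3: left child of 21 (depth 2)
17: right child of 3 (depth 3)
24: right child of 21 (depth 2)
31: right child of 24 (depth 3)
51: left child of 53 (depth 2)
9: left child of 17 (depth 4)
10: right child of 9 (depth 5)
26: left child of 31 (depth 4)
57: right child of 53 (depth 2)
41: left child of 51 (depth 3)
25: left child of 26 (depth 5)
43: right child of 41 (depth 4)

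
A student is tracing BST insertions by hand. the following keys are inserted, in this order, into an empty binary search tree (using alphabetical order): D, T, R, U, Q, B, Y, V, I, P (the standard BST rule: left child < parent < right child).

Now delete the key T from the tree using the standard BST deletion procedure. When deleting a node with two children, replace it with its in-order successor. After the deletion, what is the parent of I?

Q

Insert D: tree is empty, so D becomes the root.
Insert T: T > D → go right. Place as right child of D.
Insert R: R > D → go right; R < T → go left. Place as left child of T.
Insert U: U > D → go right; U > T → go right. Place as right child of T.
Insert Q: Q > D → go right; Q < T → go left; Q < R → go left. Place as left child of R.
Insert B: B < D → go left. Place as left child of D.
Insert Y: Y > D → go right; Y > T → go right; Y > U → go right. Place as right child of U.
Insert V: V > D → go right; V > T → go right; V > U → go right; V < Y → go left. Place as left child of Y.
Insert I: I > D → go right; I < T → go left; I < R → go left; I < Q → go left. Place as left child of Q.
Insert P: P > D → go right; P < T → go left; P < R → go left; P < Q → go left; P > I → go right. Place as right child of I.

Delete T (two children — replace with in-order successor).
After deletion, I's parent is Q.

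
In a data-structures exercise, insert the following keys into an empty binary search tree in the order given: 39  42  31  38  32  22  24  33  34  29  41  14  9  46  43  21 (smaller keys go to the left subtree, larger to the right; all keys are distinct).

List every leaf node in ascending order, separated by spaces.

9 21 29 34 41 43

Insert 39: tree is empty, so 39 becomes the root.
Insert 42: 42 > 39 → go right. Place as right child of 39.
Insert 31: 31 < 39 → go left. Place as left child of 39.
Insert 38: 38 < 39 → go left; 38 > 31 → go right. Place as right child of 31.
Insert 32: 32 < 39 → go left; 32 > 31 → go right; 32 < 38 → go left. Place as left child of 38.
Insert 22: 22 < 39 → go left; 22 < 31 → go left. Place as left child of 31.
Insert 24: 24 < 39 → go left; 24 < 31 → go left; 24 > 22 → go right. Place as right child of 22.
Insert 33: 33 < 39 → go left; 33 > 31 → go right; 33 < 38 → go left; 33 > 32 → go right. Place as right child of 32.
Insert 34: 34 < 39 → go left; 34 > 31 → go right; 34 < 38 → go left; 34 > 32 → go right; 34 > 33 → go right. Place as right child of 33.
Insert 29: 29 < 39 → go left; 29 < 31 → go left; 29 > 22 → go right; 29 > 24 → go right. Place as right child of 24.
Insert 41: 41 > 39 → go right; 41 < 42 → go left. Place as left child of 42.
Insert 14: 14 < 39 → go left; 14 < 31 → go left; 14 < 22 → go left. Place as left child of 22.
Insert 9: 9 < 39 → go left; 9 < 31 → go left; 9 < 22 → go left; 9 < 14 → go left. Place as left child of 14.
Insert 46: 46 > 39 → go right; 46 > 42 → go right. Place as right child of 42.
Insert 43: 43 > 39 → go right; 43 > 42 → go right; 43 < 46 → go left. Place as left child of 46.
Insert 21: 21 < 39 → go left; 21 < 31 → go left; 21 < 22 → go left; 21 > 14 → go right. Place as right child of 14.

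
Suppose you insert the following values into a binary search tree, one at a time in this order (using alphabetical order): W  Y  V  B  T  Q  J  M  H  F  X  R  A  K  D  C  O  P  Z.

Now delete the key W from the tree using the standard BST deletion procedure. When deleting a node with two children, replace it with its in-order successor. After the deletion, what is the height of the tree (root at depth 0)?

9

Resulting structure (node: left, right):
  W: L=V, R=Y
  Y: L=X, R=Z
  V: L=B, R=–
  B: L=A, R=T
  T: L=Q, R=–
  Q: L=J, R=R
  J: L=H, R=M
  M: L=K, R=O
  H: L=F, R=–
  F: L=D, R=–
  X: L=–, R=–
  R: L=–, R=–
  A: L=–, R=–
  K: L=–, R=–
  D: L=C, R=–
  C: L=–, R=–
  O: L=–, R=P
  P: L=–, R=–
  Z: L=–, R=–

Delete W (two children — replace with in-order successor).
After deletion, deepest node is C at depth 9.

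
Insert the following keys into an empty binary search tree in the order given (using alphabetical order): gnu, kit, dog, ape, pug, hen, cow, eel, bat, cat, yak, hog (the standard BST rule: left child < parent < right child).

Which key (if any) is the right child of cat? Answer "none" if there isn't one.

Insert gnu: tree is empty, so gnu becomes the root.
Insert kit: kit > gnu → go right. Place as right child of gnu.
Insert dog: dog < gnu → go left. Place as left child of gnu.
Insert ape: ape < gnu → go left; ape < dog → go left. Place as left child of dog.
Insert pug: pug > gnu → go right; pug > kit → go right. Place as right child of kit.
Insert hen: hen > gnu → go right; hen < kit → go left. Place as left child of kit.
Insert cow: cow < gnu → go left; cow < dog → go left; cow > ape → go right. Place as right child of ape.
Insert eel: eel < gnu → go left; eel > dog → go right. Place as right child of dog.
Insert bat: bat < gnu → go left; bat < dog → go left; bat > ape → go right; bat < cow → go left. Place as left child of cow.
Insert cat: cat < gnu → go left; cat < dog → go left; cat > ape → go right; cat < cow → go left; cat > bat → go right. Place as right child of bat.
Insert yak: yak > gnu → go right; yak > kit → go right; yak > pug → go right. Place as right child of pug.
Insert hog: hog > gnu → go right; hog < kit → go left; hog > hen → go right. Place as right child of hen.

none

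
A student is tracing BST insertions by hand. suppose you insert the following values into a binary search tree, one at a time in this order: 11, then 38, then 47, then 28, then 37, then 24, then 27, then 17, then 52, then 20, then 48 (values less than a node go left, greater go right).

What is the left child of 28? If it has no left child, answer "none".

Resulting structure (node: left, right):
  11: L=–, R=38
  38: L=28, R=47
  47: L=–, R=52
  28: L=24, R=37
  37: L=–, R=–
  24: L=17, R=27
  27: L=–, R=–
  17: L=–, R=20
  52: L=48, R=–
  20: L=–, R=–
  48: L=–, R=–

24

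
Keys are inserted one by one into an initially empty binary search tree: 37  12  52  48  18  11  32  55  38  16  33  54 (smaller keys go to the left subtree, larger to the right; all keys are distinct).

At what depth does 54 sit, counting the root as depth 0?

Resulting structure (node: left, right):
  37: L=12, R=52
  12: L=11, R=18
  52: L=48, R=55
  48: L=38, R=–
  18: L=16, R=32
  11: L=–, R=–
  32: L=–, R=33
  55: L=54, R=–
  38: L=–, R=–
  16: L=–, R=–
  33: L=–, R=–
  54: L=–, R=–

Path to 54: 37 → 52 → 55 → 54, which is 3 edges.

3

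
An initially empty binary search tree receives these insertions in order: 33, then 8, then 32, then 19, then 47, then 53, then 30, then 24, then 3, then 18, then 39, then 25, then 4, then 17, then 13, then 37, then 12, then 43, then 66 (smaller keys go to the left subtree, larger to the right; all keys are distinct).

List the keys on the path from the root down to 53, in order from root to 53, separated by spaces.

33 47 53

Insert 33: tree is empty, so 33 becomes the root.
Insert 8: 8 < 33 → go left. Place as left child of 33.
Insert 32: 32 < 33 → go left; 32 > 8 → go right. Place as right child of 8.
Insert 19: 19 < 33 → go left; 19 > 8 → go right; 19 < 32 → go left. Place as left child of 32.
Insert 47: 47 > 33 → go right. Place as right child of 33.
Insert 53: 53 > 33 → go right; 53 > 47 → go right. Place as right child of 47.
Insert 30: 30 < 33 → go left; 30 > 8 → go right; 30 < 32 → go left; 30 > 19 → go right. Place as right child of 19.
Insert 24: 24 < 33 → go left; 24 > 8 → go right; 24 < 32 → go left; 24 > 19 → go right; 24 < 30 → go left. Place as left child of 30.
Insert 3: 3 < 33 → go left; 3 < 8 → go left. Place as left child of 8.
Insert 18: 18 < 33 → go left; 18 > 8 → go right; 18 < 32 → go left; 18 < 19 → go left. Place as left child of 19.
Insert 39: 39 > 33 → go right; 39 < 47 → go left. Place as left child of 47.
Insert 25: 25 < 33 → go left; 25 > 8 → go right; 25 < 32 → go left; 25 > 19 → go right; 25 < 30 → go left; 25 > 24 → go right. Place as right child of 24.
Insert 4: 4 < 33 → go left; 4 < 8 → go left; 4 > 3 → go right. Place as right child of 3.
Insert 17: 17 < 33 → go left; 17 > 8 → go right; 17 < 32 → go left; 17 < 19 → go left; 17 < 18 → go left. Place as left child of 18.
Insert 13: 13 < 33 → go left; 13 > 8 → go right; 13 < 32 → go left; 13 < 19 → go left; 13 < 18 → go left; 13 < 17 → go left. Place as left child of 17.
Insert 37: 37 > 33 → go right; 37 < 47 → go left; 37 < 39 → go left. Place as left child of 39.
Insert 12: 12 < 33 → go left; 12 > 8 → go right; 12 < 32 → go left; 12 < 19 → go left; 12 < 18 → go left; 12 < 17 → go left; 12 < 13 → go left. Place as left child of 13.
Insert 43: 43 > 33 → go right; 43 < 47 → go left; 43 > 39 → go right. Place as right child of 39.
Insert 66: 66 > 33 → go right; 66 > 47 → go right; 66 > 53 → go right. Place as right child of 53.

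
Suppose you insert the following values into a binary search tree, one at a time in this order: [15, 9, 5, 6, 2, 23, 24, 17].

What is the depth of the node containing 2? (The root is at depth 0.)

15: root
9: left child of 15 (depth 1)
5: left child of 9 (depth 2)
6: right child of 5 (depth 3)
2: left child of 5 (depth 3)
23: right child of 15 (depth 1)
24: right child of 23 (depth 2)
17: left child of 23 (depth 2)

Path to 2: 15 → 9 → 5 → 2, which is 3 edges.

3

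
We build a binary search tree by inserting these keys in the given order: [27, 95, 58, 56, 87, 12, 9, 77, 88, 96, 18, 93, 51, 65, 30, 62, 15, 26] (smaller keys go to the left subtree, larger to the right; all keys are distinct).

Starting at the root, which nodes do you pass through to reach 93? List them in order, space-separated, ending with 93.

27 95 58 87 88 93

Insert 27: tree is empty, so 27 becomes the root.
Insert 95: 95 > 27 → go right. Place as right child of 27.
Insert 58: 58 > 27 → go right; 58 < 95 → go left. Place as left child of 95.
Insert 56: 56 > 27 → go right; 56 < 95 → go left; 56 < 58 → go left. Place as left child of 58.
Insert 87: 87 > 27 → go right; 87 < 95 → go left; 87 > 58 → go right. Place as right child of 58.
Insert 12: 12 < 27 → go left. Place as left child of 27.
Insert 9: 9 < 27 → go left; 9 < 12 → go left. Place as left child of 12.
Insert 77: 77 > 27 → go right; 77 < 95 → go left; 77 > 58 → go right; 77 < 87 → go left. Place as left child of 87.
Insert 88: 88 > 27 → go right; 88 < 95 → go left; 88 > 58 → go right; 88 > 87 → go right. Place as right child of 87.
Insert 96: 96 > 27 → go right; 96 > 95 → go right. Place as right child of 95.
Insert 18: 18 < 27 → go left; 18 > 12 → go right. Place as right child of 12.
Insert 93: 93 > 27 → go right; 93 < 95 → go left; 93 > 58 → go right; 93 > 87 → go right; 93 > 88 → go right. Place as right child of 88.
Insert 51: 51 > 27 → go right; 51 < 95 → go left; 51 < 58 → go left; 51 < 56 → go left. Place as left child of 56.
Insert 65: 65 > 27 → go right; 65 < 95 → go left; 65 > 58 → go right; 65 < 87 → go left; 65 < 77 → go left. Place as left child of 77.
Insert 30: 30 > 27 → go right; 30 < 95 → go left; 30 < 58 → go left; 30 < 56 → go left; 30 < 51 → go left. Place as left child of 51.
Insert 62: 62 > 27 → go right; 62 < 95 → go left; 62 > 58 → go right; 62 < 87 → go left; 62 < 77 → go left; 62 < 65 → go left. Place as left child of 65.
Insert 15: 15 < 27 → go left; 15 > 12 → go right; 15 < 18 → go left. Place as left child of 18.
Insert 26: 26 < 27 → go left; 26 > 12 → go right; 26 > 18 → go right. Place as right child of 18.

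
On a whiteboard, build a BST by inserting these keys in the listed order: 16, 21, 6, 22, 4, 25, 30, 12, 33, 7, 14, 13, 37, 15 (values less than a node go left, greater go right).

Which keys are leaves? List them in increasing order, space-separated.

16: root
21: right child of 16 (depth 1)
6: left child of 16 (depth 1)
22: right child of 21 (depth 2)
4: left child of 6 (depth 2)
25: right child of 22 (depth 3)
30: right child of 25 (depth 4)
12: right child of 6 (depth 2)
33: right child of 30 (depth 5)
7: left child of 12 (depth 3)
14: right child of 12 (depth 3)
13: left child of 14 (depth 4)
37: right child of 33 (depth 6)
15: right child of 14 (depth 4)

4 7 13 15 37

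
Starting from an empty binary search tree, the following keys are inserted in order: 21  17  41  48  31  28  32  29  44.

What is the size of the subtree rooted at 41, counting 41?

Insert 21: tree is empty, so 21 becomes the root.
Insert 17: 17 < 21 → go left. Place as left child of 21.
Insert 41: 41 > 21 → go right. Place as right child of 21.
Insert 48: 48 > 21 → go right; 48 > 41 → go right. Place as right child of 41.
Insert 31: 31 > 21 → go right; 31 < 41 → go left. Place as left child of 41.
Insert 28: 28 > 21 → go right; 28 < 41 → go left; 28 < 31 → go left. Place as left child of 31.
Insert 32: 32 > 21 → go right; 32 < 41 → go left; 32 > 31 → go right. Place as right child of 31.
Insert 29: 29 > 21 → go right; 29 < 41 → go left; 29 < 31 → go left; 29 > 28 → go right. Place as right child of 28.
Insert 44: 44 > 21 → go right; 44 > 41 → go right; 44 < 48 → go left. Place as left child of 48.

Subtree rooted at 41 contains: 41, 31, 28, 29, 32, 48, 44 — 7 nodes.

7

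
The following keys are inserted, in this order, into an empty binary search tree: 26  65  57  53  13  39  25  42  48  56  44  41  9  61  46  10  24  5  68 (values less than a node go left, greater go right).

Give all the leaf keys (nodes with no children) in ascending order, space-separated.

Insert 26: tree is empty, so 26 becomes the root.
Insert 65: 65 > 26 → go right. Place as right child of 26.
Insert 57: 57 > 26 → go right; 57 < 65 → go left. Place as left child of 65.
Insert 53: 53 > 26 → go right; 53 < 65 → go left; 53 < 57 → go left. Place as left child of 57.
Insert 13: 13 < 26 → go left. Place as left child of 26.
Insert 39: 39 > 26 → go right; 39 < 65 → go left; 39 < 57 → go left; 39 < 53 → go left. Place as left child of 53.
Insert 25: 25 < 26 → go left; 25 > 13 → go right. Place as right child of 13.
Insert 42: 42 > 26 → go right; 42 < 65 → go left; 42 < 57 → go left; 42 < 53 → go left; 42 > 39 → go right. Place as right child of 39.
Insert 48: 48 > 26 → go right; 48 < 65 → go left; 48 < 57 → go left; 48 < 53 → go left; 48 > 39 → go right; 48 > 42 → go right. Place as right child of 42.
Insert 56: 56 > 26 → go right; 56 < 65 → go left; 56 < 57 → go left; 56 > 53 → go right. Place as right child of 53.
Insert 44: 44 > 26 → go right; 44 < 65 → go left; 44 < 57 → go left; 44 < 53 → go left; 44 > 39 → go right; 44 > 42 → go right; 44 < 48 → go left. Place as left child of 48.
Insert 41: 41 > 26 → go right; 41 < 65 → go left; 41 < 57 → go left; 41 < 53 → go left; 41 > 39 → go right; 41 < 42 → go left. Place as left child of 42.
Insert 9: 9 < 26 → go left; 9 < 13 → go left. Place as left child of 13.
Insert 61: 61 > 26 → go right; 61 < 65 → go left; 61 > 57 → go right. Place as right child of 57.
Insert 46: 46 > 26 → go right; 46 < 65 → go left; 46 < 57 → go left; 46 < 53 → go left; 46 > 39 → go right; 46 > 42 → go right; 46 < 48 → go left; 46 > 44 → go right. Place as right child of 44.
Insert 10: 10 < 26 → go left; 10 < 13 → go left; 10 > 9 → go right. Place as right child of 9.
Insert 24: 24 < 26 → go left; 24 > 13 → go right; 24 < 25 → go left. Place as left child of 25.
Insert 5: 5 < 26 → go left; 5 < 13 → go left; 5 < 9 → go left. Place as left child of 9.
Insert 68: 68 > 26 → go right; 68 > 65 → go right. Place as right child of 65.

5 10 24 41 46 56 61 68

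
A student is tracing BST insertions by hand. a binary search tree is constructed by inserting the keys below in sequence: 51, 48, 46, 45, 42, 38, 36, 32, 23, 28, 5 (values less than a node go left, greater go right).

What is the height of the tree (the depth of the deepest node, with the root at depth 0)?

Resulting structure (node: left, right):
  51: L=48, R=–
  48: L=46, R=–
  46: L=45, R=–
  45: L=42, R=–
  42: L=38, R=–
  38: L=36, R=–
  36: L=32, R=–
  32: L=23, R=–
  23: L=5, R=28
  28: L=–, R=–
  5: L=–, R=–

The deepest node is 28 at depth 9.

9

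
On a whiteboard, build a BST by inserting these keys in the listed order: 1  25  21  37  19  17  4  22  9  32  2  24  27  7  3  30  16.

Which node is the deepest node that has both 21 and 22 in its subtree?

Insert 1: tree is empty, so 1 becomes the root.
Insert 25: 25 > 1 → go right. Place as right child of 1.
Insert 21: 21 > 1 → go right; 21 < 25 → go left. Place as left child of 25.
Insert 37: 37 > 1 → go right; 37 > 25 → go right. Place as right child of 25.
Insert 19: 19 > 1 → go right; 19 < 25 → go left; 19 < 21 → go left. Place as left child of 21.
Insert 17: 17 > 1 → go right; 17 < 25 → go left; 17 < 21 → go left; 17 < 19 → go left. Place as left child of 19.
Insert 4: 4 > 1 → go right; 4 < 25 → go left; 4 < 21 → go left; 4 < 19 → go left; 4 < 17 → go left. Place as left child of 17.
Insert 22: 22 > 1 → go right; 22 < 25 → go left; 22 > 21 → go right. Place as right child of 21.
Insert 9: 9 > 1 → go right; 9 < 25 → go left; 9 < 21 → go left; 9 < 19 → go left; 9 < 17 → go left; 9 > 4 → go right. Place as right child of 4.
Insert 32: 32 > 1 → go right; 32 > 25 → go right; 32 < 37 → go left. Place as left child of 37.
Insert 2: 2 > 1 → go right; 2 < 25 → go left; 2 < 21 → go left; 2 < 19 → go left; 2 < 17 → go left; 2 < 4 → go left. Place as left child of 4.
Insert 24: 24 > 1 → go right; 24 < 25 → go left; 24 > 21 → go right; 24 > 22 → go right. Place as right child of 22.
Insert 27: 27 > 1 → go right; 27 > 25 → go right; 27 < 37 → go left; 27 < 32 → go left. Place as left child of 32.
Insert 7: 7 > 1 → go right; 7 < 25 → go left; 7 < 21 → go left; 7 < 19 → go left; 7 < 17 → go left; 7 > 4 → go right; 7 < 9 → go left. Place as left child of 9.
Insert 3: 3 > 1 → go right; 3 < 25 → go left; 3 < 21 → go left; 3 < 19 → go left; 3 < 17 → go left; 3 < 4 → go left; 3 > 2 → go right. Place as right child of 2.
Insert 30: 30 > 1 → go right; 30 > 25 → go right; 30 < 37 → go left; 30 < 32 → go left; 30 > 27 → go right. Place as right child of 27.
Insert 16: 16 > 1 → go right; 16 < 25 → go left; 16 < 21 → go left; 16 < 19 → go left; 16 < 17 → go left; 16 > 4 → go right; 16 > 9 → go right. Place as right child of 9.

Path to 21: 1 → 25 → 21
Path to 22: 1 → 25 → 21 → 22
21 lies on both paths and is an ancestor of the other node.

21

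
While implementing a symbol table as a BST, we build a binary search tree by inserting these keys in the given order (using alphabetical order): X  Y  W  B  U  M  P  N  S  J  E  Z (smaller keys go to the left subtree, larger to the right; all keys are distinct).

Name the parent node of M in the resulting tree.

Resulting structure (node: left, right):
  X: L=W, R=Y
  Y: L=–, R=Z
  W: L=B, R=–
  B: L=–, R=U
  U: L=M, R=–
  M: L=J, R=P
  P: L=N, R=S
  N: L=–, R=–
  S: L=–, R=–
  J: L=E, R=–
  E: L=–, R=–
  Z: L=–, R=–

U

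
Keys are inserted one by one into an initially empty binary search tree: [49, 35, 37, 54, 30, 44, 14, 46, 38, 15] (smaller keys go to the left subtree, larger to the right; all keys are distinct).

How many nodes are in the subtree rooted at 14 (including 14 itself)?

2

49: root
35: left child of 49 (depth 1)
37: right child of 35 (depth 2)
54: right child of 49 (depth 1)
30: left child of 35 (depth 2)
44: right child of 37 (depth 3)
14: left child of 30 (depth 3)
46: right child of 44 (depth 4)
38: left child of 44 (depth 4)
15: right child of 14 (depth 4)

Subtree rooted at 14 contains: 14, 15 — 2 nodes.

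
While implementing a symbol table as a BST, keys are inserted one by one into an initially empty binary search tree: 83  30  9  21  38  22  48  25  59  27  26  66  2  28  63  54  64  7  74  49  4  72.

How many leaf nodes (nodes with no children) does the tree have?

83: root
30: left child of 83 (depth 1)
9: left child of 30 (depth 2)
21: right child of 9 (depth 3)
38: right child of 30 (depth 2)
22: right child of 21 (depth 4)
48: right child of 38 (depth 3)
25: right child of 22 (depth 5)
59: right child of 48 (depth 4)
27: right child of 25 (depth 6)
26: left child of 27 (depth 7)
66: right child of 59 (depth 5)
2: left child of 9 (depth 3)
28: right child of 27 (depth 7)
63: left child of 66 (depth 6)
54: left child of 59 (depth 5)
64: right child of 63 (depth 7)
7: right child of 2 (depth 4)
74: right child of 66 (depth 6)
49: left child of 54 (depth 6)
4: left child of 7 (depth 5)
72: left child of 74 (depth 7)

Leaves: 4, 26, 28, 49, 64, 72 — 6 in total.

6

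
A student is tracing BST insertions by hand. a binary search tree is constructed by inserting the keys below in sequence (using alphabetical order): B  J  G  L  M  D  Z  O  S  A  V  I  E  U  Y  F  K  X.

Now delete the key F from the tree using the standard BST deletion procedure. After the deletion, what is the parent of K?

L

B: root
J: right child of B (depth 1)
G: left child of J (depth 2)
L: right child of J (depth 2)
M: right child of L (depth 3)
D: left child of G (depth 3)
Z: right child of M (depth 4)
O: left child of Z (depth 5)
S: right child of O (depth 6)
A: left child of B (depth 1)
V: right child of S (depth 7)
I: right child of G (depth 3)
E: right child of D (depth 4)
U: left child of V (depth 8)
Y: right child of V (depth 8)
F: right child of E (depth 5)
K: left child of L (depth 3)
X: left child of Y (depth 9)

Delete F (at most one child — splice it out).
After deletion, K's parent is L.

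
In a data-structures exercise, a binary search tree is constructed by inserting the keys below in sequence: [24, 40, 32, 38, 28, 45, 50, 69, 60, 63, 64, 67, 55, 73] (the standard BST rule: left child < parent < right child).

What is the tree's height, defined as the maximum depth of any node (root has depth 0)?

Insert 24: tree is empty, so 24 becomes the root.
Insert 40: 40 > 24 → go right. Place as right child of 24.
Insert 32: 32 > 24 → go right; 32 < 40 → go left. Place as left child of 40.
Insert 38: 38 > 24 → go right; 38 < 40 → go left; 38 > 32 → go right. Place as right child of 32.
Insert 28: 28 > 24 → go right; 28 < 40 → go left; 28 < 32 → go left. Place as left child of 32.
Insert 45: 45 > 24 → go right; 45 > 40 → go right. Place as right child of 40.
Insert 50: 50 > 24 → go right; 50 > 40 → go right; 50 > 45 → go right. Place as right child of 45.
Insert 69: 69 > 24 → go right; 69 > 40 → go right; 69 > 45 → go right; 69 > 50 → go right. Place as right child of 50.
Insert 60: 60 > 24 → go right; 60 > 40 → go right; 60 > 45 → go right; 60 > 50 → go right; 60 < 69 → go left. Place as left child of 69.
Insert 63: 63 > 24 → go right; 63 > 40 → go right; 63 > 45 → go right; 63 > 50 → go right; 63 < 69 → go left; 63 > 60 → go right. Place as right child of 60.
Insert 64: 64 > 24 → go right; 64 > 40 → go right; 64 > 45 → go right; 64 > 50 → go right; 64 < 69 → go left; 64 > 60 → go right; 64 > 63 → go right. Place as right child of 63.
Insert 67: 67 > 24 → go right; 67 > 40 → go right; 67 > 45 → go right; 67 > 50 → go right; 67 < 69 → go left; 67 > 60 → go right; 67 > 63 → go right; 67 > 64 → go right. Place as right child of 64.
Insert 55: 55 > 24 → go right; 55 > 40 → go right; 55 > 45 → go right; 55 > 50 → go right; 55 < 69 → go left; 55 < 60 → go left. Place as left child of 60.
Insert 73: 73 > 24 → go right; 73 > 40 → go right; 73 > 45 → go right; 73 > 50 → go right; 73 > 69 → go right. Place as right child of 69.

The deepest node is 67 at depth 8.

8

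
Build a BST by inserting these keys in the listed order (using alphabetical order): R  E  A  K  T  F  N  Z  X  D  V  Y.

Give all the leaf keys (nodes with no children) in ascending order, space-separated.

D F N V Y

Resulting structure (node: left, right):
  R: L=E, R=T
  E: L=A, R=K
  A: L=–, R=D
  K: L=F, R=N
  T: L=–, R=Z
  F: L=–, R=–
  N: L=–, R=–
  Z: L=X, R=–
  X: L=V, R=Y
  D: L=–, R=–
  V: L=–, R=–
  Y: L=–, R=–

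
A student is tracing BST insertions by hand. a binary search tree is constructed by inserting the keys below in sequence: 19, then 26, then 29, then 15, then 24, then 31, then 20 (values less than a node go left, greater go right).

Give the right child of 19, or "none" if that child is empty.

26

19: root
26: right child of 19 (depth 1)
29: right child of 26 (depth 2)
15: left child of 19 (depth 1)
24: left child of 26 (depth 2)
31: right child of 29 (depth 3)
20: left child of 24 (depth 3)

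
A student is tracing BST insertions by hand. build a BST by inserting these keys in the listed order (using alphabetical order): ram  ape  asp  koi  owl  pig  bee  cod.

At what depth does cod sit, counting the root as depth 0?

Resulting structure (node: left, right):
  ram: L=ape, R=–
  ape: L=–, R=asp
  asp: L=–, R=koi
  koi: L=bee, R=owl
  owl: L=–, R=pig
  pig: L=–, R=–
  bee: L=–, R=cod
  cod: L=–, R=–

Path to cod: ram → ape → asp → koi → bee → cod, which is 5 edges.

5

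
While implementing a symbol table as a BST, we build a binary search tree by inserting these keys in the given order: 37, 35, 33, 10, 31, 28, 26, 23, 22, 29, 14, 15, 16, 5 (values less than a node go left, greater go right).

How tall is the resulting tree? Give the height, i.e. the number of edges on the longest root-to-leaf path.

Insert 37: tree is empty, so 37 becomes the root.
Insert 35: 35 < 37 → go left. Place as left child of 37.
Insert 33: 33 < 37 → go left; 33 < 35 → go left. Place as left child of 35.
Insert 10: 10 < 37 → go left; 10 < 35 → go left; 10 < 33 → go left. Place as left child of 33.
Insert 31: 31 < 37 → go left; 31 < 35 → go left; 31 < 33 → go left; 31 > 10 → go right. Place as right child of 10.
Insert 28: 28 < 37 → go left; 28 < 35 → go left; 28 < 33 → go left; 28 > 10 → go right; 28 < 31 → go left. Place as left child of 31.
Insert 26: 26 < 37 → go left; 26 < 35 → go left; 26 < 33 → go left; 26 > 10 → go right; 26 < 31 → go left; 26 < 28 → go left. Place as left child of 28.
Insert 23: 23 < 37 → go left; 23 < 35 → go left; 23 < 33 → go left; 23 > 10 → go right; 23 < 31 → go left; 23 < 28 → go left; 23 < 26 → go left. Place as left child of 26.
Insert 22: 22 < 37 → go left; 22 < 35 → go left; 22 < 33 → go left; 22 > 10 → go right; 22 < 31 → go left; 22 < 28 → go left; 22 < 26 → go left; 22 < 23 → go left. Place as left child of 23.
Insert 29: 29 < 37 → go left; 29 < 35 → go left; 29 < 33 → go left; 29 > 10 → go right; 29 < 31 → go left; 29 > 28 → go right. Place as right child of 28.
Insert 14: 14 < 37 → go left; 14 < 35 → go left; 14 < 33 → go left; 14 > 10 → go right; 14 < 31 → go left; 14 < 28 → go left; 14 < 26 → go left; 14 < 23 → go left; 14 < 22 → go left. Place as left child of 22.
Insert 15: 15 < 37 → go left; 15 < 35 → go left; 15 < 33 → go left; 15 > 10 → go right; 15 < 31 → go left; 15 < 28 → go left; 15 < 26 → go left; 15 < 23 → go left; 15 < 22 → go left; 15 > 14 → go right. Place as right child of 14.
Insert 16: 16 < 37 → go left; 16 < 35 → go left; 16 < 33 → go left; 16 > 10 → go right; 16 < 31 → go left; 16 < 28 → go left; 16 < 26 → go left; 16 < 23 → go left; 16 < 22 → go left; 16 > 14 → go right; 16 > 15 → go right. Place as right child of 15.
Insert 5: 5 < 37 → go left; 5 < 35 → go left; 5 < 33 → go left; 5 < 10 → go left. Place as left child of 10.

The deepest node is 16 at depth 11.

11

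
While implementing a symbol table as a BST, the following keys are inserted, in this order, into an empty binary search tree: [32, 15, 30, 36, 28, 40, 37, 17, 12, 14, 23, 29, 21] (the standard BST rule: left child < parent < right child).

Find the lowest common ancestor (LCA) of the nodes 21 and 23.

23

Resulting structure (node: left, right):
  32: L=15, R=36
  15: L=12, R=30
  30: L=28, R=–
  36: L=–, R=40
  28: L=17, R=29
  40: L=37, R=–
  37: L=–, R=–
  17: L=–, R=23
  12: L=–, R=14
  14: L=–, R=–
  23: L=21, R=–
  29: L=–, R=–
  21: L=–, R=–

Path to 21: 32 → 15 → 30 → 28 → 17 → 23 → 21
Path to 23: 32 → 15 → 30 → 28 → 17 → 23
23 lies on both paths and is an ancestor of the other node.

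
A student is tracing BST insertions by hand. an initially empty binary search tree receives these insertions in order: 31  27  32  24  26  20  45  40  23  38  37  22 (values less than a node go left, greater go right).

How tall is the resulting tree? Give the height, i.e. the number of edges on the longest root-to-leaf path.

5

Insert 31: tree is empty, so 31 becomes the root.
Insert 27: 27 < 31 → go left. Place as left child of 31.
Insert 32: 32 > 31 → go right. Place as right child of 31.
Insert 24: 24 < 31 → go left; 24 < 27 → go left. Place as left child of 27.
Insert 26: 26 < 31 → go left; 26 < 27 → go left; 26 > 24 → go right. Place as right child of 24.
Insert 20: 20 < 31 → go left; 20 < 27 → go left; 20 < 24 → go left. Place as left child of 24.
Insert 45: 45 > 31 → go right; 45 > 32 → go right. Place as right child of 32.
Insert 40: 40 > 31 → go right; 40 > 32 → go right; 40 < 45 → go left. Place as left child of 45.
Insert 23: 23 < 31 → go left; 23 < 27 → go left; 23 < 24 → go left; 23 > 20 → go right. Place as right child of 20.
Insert 38: 38 > 31 → go right; 38 > 32 → go right; 38 < 45 → go left; 38 < 40 → go left. Place as left child of 40.
Insert 37: 37 > 31 → go right; 37 > 32 → go right; 37 < 45 → go left; 37 < 40 → go left; 37 < 38 → go left. Place as left child of 38.
Insert 22: 22 < 31 → go left; 22 < 27 → go left; 22 < 24 → go left; 22 > 20 → go right; 22 < 23 → go left. Place as left child of 23.

The deepest node is 37 at depth 5.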